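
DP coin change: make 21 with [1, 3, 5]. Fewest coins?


dp[0]=0; dp[i]=1+min(dp[i-c] for c in coins)
...dp[16]=4, dp[17]=5, dp[18]=4, dp[19]=5, dp[20]=4, dp[21]=5
Minimum coins for 21 = 5


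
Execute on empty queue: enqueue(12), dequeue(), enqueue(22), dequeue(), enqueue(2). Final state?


enqueue(12) -> [12]
dequeue() returns 12 -> []
enqueue(22) -> [22]
dequeue() returns 22 -> []
enqueue(2) -> [2]
Final queue (front to back): [2]


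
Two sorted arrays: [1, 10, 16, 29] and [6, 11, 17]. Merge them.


Compare heads, take smaller each step.
Merged: [1, 6, 10, 11, 16, 17, 29]


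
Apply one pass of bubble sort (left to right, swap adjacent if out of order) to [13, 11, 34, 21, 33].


After one pass: [11, 13, 21, 33, 34]


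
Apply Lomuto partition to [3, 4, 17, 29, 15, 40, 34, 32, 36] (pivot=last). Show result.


Elements <= 36 go left of pivot.
Result: [3, 4, 17, 29, 15, 34, 32, 36, 40], pivot at index 7


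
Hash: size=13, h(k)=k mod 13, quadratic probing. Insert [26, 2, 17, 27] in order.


Insertions: 26->slot 0; 2->slot 2; 17->slot 4; 27->slot 1
Table: [26, 27, 2, None, 17, None, None, None, None, None, None, None, None]


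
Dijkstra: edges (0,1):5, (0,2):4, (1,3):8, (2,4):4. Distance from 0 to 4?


Dijkstra from 0:
Distances: {0: 0, 1: 5, 2: 4, 3: 13, 4: 8}
Shortest distance to 4 = 8, path = [0, 2, 4]


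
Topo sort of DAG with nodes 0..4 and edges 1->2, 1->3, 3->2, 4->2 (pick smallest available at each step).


Kahn's algorithm, process smallest node first
Order: [0, 1, 3, 4, 2]


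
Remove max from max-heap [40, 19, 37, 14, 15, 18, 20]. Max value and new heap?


Max = 40
Replace root with last, heapify down
Resulting heap: [37, 19, 20, 14, 15, 18]


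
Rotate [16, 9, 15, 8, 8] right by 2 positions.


Right rotate by 2: [8, 8, 16, 9, 15]


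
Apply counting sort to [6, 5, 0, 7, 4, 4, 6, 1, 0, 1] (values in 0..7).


Count array: [2, 2, 0, 0, 2, 1, 2, 1]
Reconstruct: [0, 0, 1, 1, 4, 4, 5, 6, 6, 7]


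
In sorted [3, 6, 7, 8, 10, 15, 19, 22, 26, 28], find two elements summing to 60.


Two pointers: lo=0, hi=9
No pair sums to 60


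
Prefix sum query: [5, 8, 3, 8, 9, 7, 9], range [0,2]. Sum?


Prefix sums: [0, 5, 13, 16, 24, 33, 40, 49]
Sum[0..2] = prefix[3] - prefix[0] = 16 - 0 = 16


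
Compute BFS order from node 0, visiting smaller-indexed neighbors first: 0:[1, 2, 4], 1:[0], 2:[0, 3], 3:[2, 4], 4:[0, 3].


BFS queue: start with [0]
Visit order: [0, 1, 2, 4, 3]


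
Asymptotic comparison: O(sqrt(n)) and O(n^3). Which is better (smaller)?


sublinear grows slower than cubic
O(sqrt(n)) is asymptotically smaller; O(n^3) grows faster


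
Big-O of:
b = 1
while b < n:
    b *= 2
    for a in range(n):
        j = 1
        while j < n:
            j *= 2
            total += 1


Per nesting level: O(log n) * O(n) * O(log n) = O(n (log n)^2)
Complexity: O(n (log n)^2)


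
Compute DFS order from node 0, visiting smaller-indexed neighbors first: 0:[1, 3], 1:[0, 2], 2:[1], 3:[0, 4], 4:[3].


DFS stack-based: start with [0]
Visit order: [0, 1, 2, 3, 4]


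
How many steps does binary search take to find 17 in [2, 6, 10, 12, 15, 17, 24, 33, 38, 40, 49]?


Search for 17:
[0,10] mid=5 arr[5]=17
Total: 1 comparisons


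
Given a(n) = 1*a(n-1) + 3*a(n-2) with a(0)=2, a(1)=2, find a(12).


Build bottom-up:
...a(10)=5366, a(11)=12320, a(12)=1*12320+3*5366=28418


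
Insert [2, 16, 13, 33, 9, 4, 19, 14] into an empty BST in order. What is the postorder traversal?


Root = 2; build tree by BST insertion.
Postorder traversal: [4, 9, 14, 13, 19, 33, 16, 2]


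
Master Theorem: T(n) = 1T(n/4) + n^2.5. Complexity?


a=1, b=4, c=2.5. log_4(1)=0 < c=2.5. Case 3: O(n^c) = O(n^2.500)
Complexity: O(n^2.500)


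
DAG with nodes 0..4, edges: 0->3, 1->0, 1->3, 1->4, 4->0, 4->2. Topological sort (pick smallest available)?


Kahn's algorithm, process smallest node first
Order: [1, 4, 0, 2, 3]


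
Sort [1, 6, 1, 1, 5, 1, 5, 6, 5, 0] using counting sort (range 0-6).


Count array: [1, 4, 0, 0, 0, 3, 2]
Reconstruct: [0, 1, 1, 1, 1, 5, 5, 5, 6, 6]


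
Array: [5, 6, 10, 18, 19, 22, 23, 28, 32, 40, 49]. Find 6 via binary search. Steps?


Search for 6:
[0,10] mid=5 arr[5]=22
[0,4] mid=2 arr[2]=10
[0,1] mid=0 arr[0]=5
[1,1] mid=1 arr[1]=6
Total: 4 comparisons


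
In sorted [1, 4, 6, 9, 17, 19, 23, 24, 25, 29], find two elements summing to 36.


Two pointers: lo=0, hi=9
Found pair: (17, 19) summing to 36


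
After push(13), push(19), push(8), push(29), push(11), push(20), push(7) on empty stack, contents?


push(13) -> [13]
push(19) -> [13, 19]
push(8) -> [13, 19, 8]
push(29) -> [13, 19, 8, 29]
push(11) -> [13, 19, 8, 29, 11]
push(20) -> [13, 19, 8, 29, 11, 20]
push(7) -> [13, 19, 8, 29, 11, 20, 7]
Final stack (bottom to top): [13, 19, 8, 29, 11, 20, 7]


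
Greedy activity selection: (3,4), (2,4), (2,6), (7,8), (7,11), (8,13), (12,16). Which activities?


Greedy: pick earliest-ending, then skip overlaps.
Selected (3 activities): [(3, 4), (7, 8), (8, 13)]


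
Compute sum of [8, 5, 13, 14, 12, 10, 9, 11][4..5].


Prefix sums: [0, 8, 13, 26, 40, 52, 62, 71, 82]
Sum[4..5] = prefix[6] - prefix[4] = 62 - 40 = 22


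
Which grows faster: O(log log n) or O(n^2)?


double-logarithmic grows slower than quadratic
O(log log n) is asymptotically smaller; O(n^2) grows faster


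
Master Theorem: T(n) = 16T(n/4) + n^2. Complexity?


a=16, b=4, c=2. log_4(16)=2 = c=2. Case 2: O(n^c log n) = O(n^2 log n)
Complexity: O(n^2 log n)


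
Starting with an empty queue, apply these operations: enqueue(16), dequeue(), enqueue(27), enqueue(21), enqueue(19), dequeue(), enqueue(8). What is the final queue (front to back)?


enqueue(16) -> [16]
dequeue() returns 16 -> []
enqueue(27) -> [27]
enqueue(21) -> [27, 21]
enqueue(19) -> [27, 21, 19]
dequeue() returns 27 -> [21, 19]
enqueue(8) -> [21, 19, 8]
Final queue (front to back): [21, 19, 8]


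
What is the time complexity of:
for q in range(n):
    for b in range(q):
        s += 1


Per nesting level: O(n) * O(n) [triangular over q] = O(n^2)
Complexity: O(n^2)


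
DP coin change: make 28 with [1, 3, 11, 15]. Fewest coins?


dp[0]=0; dp[i]=1+min(dp[i-c] for c in coins)
...dp[23]=3, dp[24]=4, dp[25]=3, dp[26]=2, dp[27]=3, dp[28]=4
Minimum coins for 28 = 4


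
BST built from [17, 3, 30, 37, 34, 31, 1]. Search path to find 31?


BST root = 17
Search for 31: compare at each node
Path: [17, 30, 37, 34, 31]


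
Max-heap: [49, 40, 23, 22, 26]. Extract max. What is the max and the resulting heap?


Max = 49
Replace root with last, heapify down
Resulting heap: [40, 26, 23, 22]


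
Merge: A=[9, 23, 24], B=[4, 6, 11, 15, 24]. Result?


Compare heads, take smaller each step.
Merged: [4, 6, 9, 11, 15, 23, 24, 24]


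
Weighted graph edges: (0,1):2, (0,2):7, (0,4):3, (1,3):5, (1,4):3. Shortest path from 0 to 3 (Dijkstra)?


Dijkstra from 0:
Distances: {0: 0, 1: 2, 2: 7, 3: 7, 4: 3}
Shortest distance to 3 = 7, path = [0, 1, 3]


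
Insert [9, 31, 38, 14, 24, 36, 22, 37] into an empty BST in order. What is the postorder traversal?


Root = 9; build tree by BST insertion.
Postorder traversal: [22, 24, 14, 37, 36, 38, 31, 9]


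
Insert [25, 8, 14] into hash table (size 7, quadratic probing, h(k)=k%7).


Insertions: 25->slot 4; 8->slot 1; 14->slot 0
Table: [14, 8, None, None, 25, None, None]


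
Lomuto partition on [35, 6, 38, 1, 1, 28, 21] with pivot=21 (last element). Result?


Elements <= 21 go left of pivot.
Result: [6, 1, 1, 21, 38, 28, 35], pivot at index 3


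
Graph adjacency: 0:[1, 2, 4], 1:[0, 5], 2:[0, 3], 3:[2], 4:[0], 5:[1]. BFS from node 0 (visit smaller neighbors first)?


BFS queue: start with [0]
Visit order: [0, 1, 2, 4, 5, 3]


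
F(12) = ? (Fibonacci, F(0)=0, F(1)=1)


F(n)=F(n-1)+F(n-2)
...F(10)=55, F(11)=89, F(12)=144


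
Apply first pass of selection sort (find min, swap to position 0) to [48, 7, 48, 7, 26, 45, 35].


After one pass: [7, 48, 48, 7, 26, 45, 35]


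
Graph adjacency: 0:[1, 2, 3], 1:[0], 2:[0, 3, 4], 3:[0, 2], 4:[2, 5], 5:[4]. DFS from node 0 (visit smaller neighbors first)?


DFS stack-based: start with [0]
Visit order: [0, 1, 2, 3, 4, 5]


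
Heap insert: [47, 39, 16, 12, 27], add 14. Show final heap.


Append 14: [47, 39, 16, 12, 27, 14]
Bubble up: no swaps needed
Result: [47, 39, 16, 12, 27, 14]


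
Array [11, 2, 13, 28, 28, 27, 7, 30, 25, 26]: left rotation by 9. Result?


Left rotate by 9: [26, 11, 2, 13, 28, 28, 27, 7, 30, 25]


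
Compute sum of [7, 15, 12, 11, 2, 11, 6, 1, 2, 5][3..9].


Prefix sums: [0, 7, 22, 34, 45, 47, 58, 64, 65, 67, 72]
Sum[3..9] = prefix[10] - prefix[3] = 72 - 34 = 38


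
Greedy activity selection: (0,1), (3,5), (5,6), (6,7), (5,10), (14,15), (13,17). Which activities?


Greedy: pick earliest-ending, then skip overlaps.
Selected (5 activities): [(0, 1), (3, 5), (5, 6), (6, 7), (14, 15)]


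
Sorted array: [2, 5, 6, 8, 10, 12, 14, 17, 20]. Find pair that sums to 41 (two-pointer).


Two pointers: lo=0, hi=8
No pair sums to 41


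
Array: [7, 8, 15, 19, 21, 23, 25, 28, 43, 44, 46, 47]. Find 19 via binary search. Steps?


Search for 19:
[0,11] mid=5 arr[5]=23
[0,4] mid=2 arr[2]=15
[3,4] mid=3 arr[3]=19
Total: 3 comparisons


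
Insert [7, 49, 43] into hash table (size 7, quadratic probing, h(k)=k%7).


Insertions: 7->slot 0; 49->slot 1; 43->slot 2
Table: [7, 49, 43, None, None, None, None]


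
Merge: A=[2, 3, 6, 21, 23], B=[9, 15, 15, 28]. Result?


Compare heads, take smaller each step.
Merged: [2, 3, 6, 9, 15, 15, 21, 23, 28]


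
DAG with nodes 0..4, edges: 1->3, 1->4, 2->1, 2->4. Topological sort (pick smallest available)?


Kahn's algorithm, process smallest node first
Order: [0, 2, 1, 3, 4]


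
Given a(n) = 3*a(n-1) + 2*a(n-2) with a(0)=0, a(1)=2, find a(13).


Build bottom-up:
...a(11)=567334, a(12)=2020590, a(13)=3*2020590+2*567334=7196438


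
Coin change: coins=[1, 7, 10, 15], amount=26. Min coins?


dp[0]=0; dp[i]=1+min(dp[i-c] for c in coins)
...dp[21]=3, dp[22]=2, dp[23]=3, dp[24]=3, dp[25]=2, dp[26]=3
Minimum coins for 26 = 3


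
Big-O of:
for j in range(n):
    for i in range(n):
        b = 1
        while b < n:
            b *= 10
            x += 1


Per nesting level: O(n) * O(n) * O(log n) = O(n^2 log n)
Complexity: O(n^2 log n)


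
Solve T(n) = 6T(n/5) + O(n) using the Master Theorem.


a=6, b=5, c=1. log_5(6)=1.113 > c=1. Case 1: O(n^log_b(a)) = O(n^1.113)
Complexity: O(n^1.113)


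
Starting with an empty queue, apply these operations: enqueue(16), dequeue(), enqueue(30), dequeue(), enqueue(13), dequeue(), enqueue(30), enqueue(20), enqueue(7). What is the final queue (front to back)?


enqueue(16) -> [16]
dequeue() returns 16 -> []
enqueue(30) -> [30]
dequeue() returns 30 -> []
enqueue(13) -> [13]
dequeue() returns 13 -> []
enqueue(30) -> [30]
enqueue(20) -> [30, 20]
enqueue(7) -> [30, 20, 7]
Final queue (front to back): [30, 20, 7]


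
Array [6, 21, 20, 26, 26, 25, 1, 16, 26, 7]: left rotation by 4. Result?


Left rotate by 4: [26, 25, 1, 16, 26, 7, 6, 21, 20, 26]


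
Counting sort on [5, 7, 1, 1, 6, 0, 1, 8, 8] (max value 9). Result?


Count array: [1, 3, 0, 0, 0, 1, 1, 1, 2, 0]
Reconstruct: [0, 1, 1, 1, 5, 6, 7, 8, 8]


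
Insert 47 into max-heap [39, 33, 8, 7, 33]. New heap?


Append 47: [39, 33, 8, 7, 33, 47]
Bubble up: swap idx 5(47) with idx 2(8); swap idx 2(47) with idx 0(39)
Result: [47, 33, 39, 7, 33, 8]


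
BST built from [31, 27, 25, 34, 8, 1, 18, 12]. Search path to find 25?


BST root = 31
Search for 25: compare at each node
Path: [31, 27, 25]


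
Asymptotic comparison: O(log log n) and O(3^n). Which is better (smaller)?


double-logarithmic grows slower than exponential (base 3)
O(log log n) is asymptotically smaller; O(3^n) grows faster


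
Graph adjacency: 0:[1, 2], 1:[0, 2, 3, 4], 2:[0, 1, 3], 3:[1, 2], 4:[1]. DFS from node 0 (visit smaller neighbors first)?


DFS stack-based: start with [0]
Visit order: [0, 1, 2, 3, 4]


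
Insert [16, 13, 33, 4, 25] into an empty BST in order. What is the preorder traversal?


Root = 16; build tree by BST insertion.
Preorder traversal: [16, 13, 4, 33, 25]


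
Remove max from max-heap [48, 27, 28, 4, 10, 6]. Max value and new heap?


Max = 48
Replace root with last, heapify down
Resulting heap: [28, 27, 6, 4, 10]


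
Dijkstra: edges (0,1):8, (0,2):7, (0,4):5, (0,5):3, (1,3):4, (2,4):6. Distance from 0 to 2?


Dijkstra from 0:
Distances: {0: 0, 1: 8, 2: 7, 3: 12, 4: 5, 5: 3}
Shortest distance to 2 = 7, path = [0, 2]


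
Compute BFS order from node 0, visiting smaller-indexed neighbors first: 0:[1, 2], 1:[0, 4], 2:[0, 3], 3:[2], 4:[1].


BFS queue: start with [0]
Visit order: [0, 1, 2, 4, 3]


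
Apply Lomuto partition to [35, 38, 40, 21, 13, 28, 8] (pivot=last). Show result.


Elements <= 8 go left of pivot.
Result: [8, 38, 40, 21, 13, 28, 35], pivot at index 0


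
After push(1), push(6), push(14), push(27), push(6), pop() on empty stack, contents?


push(1) -> [1]
push(6) -> [1, 6]
push(14) -> [1, 6, 14]
push(27) -> [1, 6, 14, 27]
push(6) -> [1, 6, 14, 27, 6]
pop() returns 6 -> [1, 6, 14, 27]
Final stack (bottom to top): [1, 6, 14, 27]


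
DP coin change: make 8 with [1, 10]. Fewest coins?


dp[0]=0; dp[i]=1+min(dp[i-c] for c in coins)
...dp[3]=3, dp[4]=4, dp[5]=5, dp[6]=6, dp[7]=7, dp[8]=8
Minimum coins for 8 = 8


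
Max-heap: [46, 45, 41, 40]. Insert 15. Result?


Append 15: [46, 45, 41, 40, 15]
Bubble up: no swaps needed
Result: [46, 45, 41, 40, 15]


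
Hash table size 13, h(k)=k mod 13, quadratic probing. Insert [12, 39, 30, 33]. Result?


Insertions: 12->slot 12; 39->slot 0; 30->slot 4; 33->slot 7
Table: [39, None, None, None, 30, None, None, 33, None, None, None, None, 12]


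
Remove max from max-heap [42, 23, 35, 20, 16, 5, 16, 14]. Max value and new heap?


Max = 42
Replace root with last, heapify down
Resulting heap: [35, 23, 16, 20, 16, 5, 14]


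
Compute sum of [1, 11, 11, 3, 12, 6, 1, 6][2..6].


Prefix sums: [0, 1, 12, 23, 26, 38, 44, 45, 51]
Sum[2..6] = prefix[7] - prefix[2] = 45 - 12 = 33


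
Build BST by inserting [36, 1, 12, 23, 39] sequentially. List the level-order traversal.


Root = 36; build tree by BST insertion.
Level-Order traversal: [36, 1, 39, 12, 23]


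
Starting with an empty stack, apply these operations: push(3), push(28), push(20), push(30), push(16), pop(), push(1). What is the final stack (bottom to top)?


push(3) -> [3]
push(28) -> [3, 28]
push(20) -> [3, 28, 20]
push(30) -> [3, 28, 20, 30]
push(16) -> [3, 28, 20, 30, 16]
pop() returns 16 -> [3, 28, 20, 30]
push(1) -> [3, 28, 20, 30, 1]
Final stack (bottom to top): [3, 28, 20, 30, 1]


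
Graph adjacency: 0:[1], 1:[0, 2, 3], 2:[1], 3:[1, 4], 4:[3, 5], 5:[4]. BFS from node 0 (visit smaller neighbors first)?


BFS queue: start with [0]
Visit order: [0, 1, 2, 3, 4, 5]


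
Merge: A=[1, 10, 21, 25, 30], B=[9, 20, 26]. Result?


Compare heads, take smaller each step.
Merged: [1, 9, 10, 20, 21, 25, 26, 30]


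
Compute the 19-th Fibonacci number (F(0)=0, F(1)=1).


F(n)=F(n-1)+F(n-2)
...F(17)=1597, F(18)=2584, F(19)=4181


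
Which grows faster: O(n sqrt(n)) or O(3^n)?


n^1.5 grows slower than exponential (base 3)
O(n sqrt(n)) is asymptotically smaller; O(3^n) grows faster


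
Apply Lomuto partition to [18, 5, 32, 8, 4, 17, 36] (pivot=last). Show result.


Elements <= 36 go left of pivot.
Result: [18, 5, 32, 8, 4, 17, 36], pivot at index 6


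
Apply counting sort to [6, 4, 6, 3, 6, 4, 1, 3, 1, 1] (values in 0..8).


Count array: [0, 3, 0, 2, 2, 0, 3, 0, 0]
Reconstruct: [1, 1, 1, 3, 3, 4, 4, 6, 6, 6]


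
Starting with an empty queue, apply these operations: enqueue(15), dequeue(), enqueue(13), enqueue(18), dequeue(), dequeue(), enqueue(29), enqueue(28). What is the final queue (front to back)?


enqueue(15) -> [15]
dequeue() returns 15 -> []
enqueue(13) -> [13]
enqueue(18) -> [13, 18]
dequeue() returns 13 -> [18]
dequeue() returns 18 -> []
enqueue(29) -> [29]
enqueue(28) -> [29, 28]
Final queue (front to back): [29, 28]


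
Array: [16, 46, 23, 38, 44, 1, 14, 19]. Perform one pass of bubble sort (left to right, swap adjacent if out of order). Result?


After one pass: [16, 23, 38, 44, 1, 14, 19, 46]


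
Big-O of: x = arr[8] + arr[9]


Analysis: constant-time operation, no loop
Complexity: O(1)


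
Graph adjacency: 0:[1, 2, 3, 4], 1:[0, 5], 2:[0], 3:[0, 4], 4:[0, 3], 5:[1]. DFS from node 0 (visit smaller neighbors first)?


DFS stack-based: start with [0]
Visit order: [0, 1, 5, 2, 3, 4]


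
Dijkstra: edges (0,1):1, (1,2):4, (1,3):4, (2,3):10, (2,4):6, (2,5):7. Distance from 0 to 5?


Dijkstra from 0:
Distances: {0: 0, 1: 1, 2: 5, 3: 5, 4: 11, 5: 12}
Shortest distance to 5 = 12, path = [0, 1, 2, 5]


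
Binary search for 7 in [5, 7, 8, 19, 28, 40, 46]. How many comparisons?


Search for 7:
[0,6] mid=3 arr[3]=19
[0,2] mid=1 arr[1]=7
Total: 2 comparisons


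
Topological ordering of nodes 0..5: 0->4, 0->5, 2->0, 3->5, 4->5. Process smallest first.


Kahn's algorithm, process smallest node first
Order: [1, 2, 0, 3, 4, 5]


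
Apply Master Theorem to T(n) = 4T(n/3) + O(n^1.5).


a=4, b=3, c=1.5. log_3(4)=1.262 < c=1.5. Case 3: O(n^c) = O(n^1.500)
Complexity: O(n^1.500)


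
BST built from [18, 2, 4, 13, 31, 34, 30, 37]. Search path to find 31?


BST root = 18
Search for 31: compare at each node
Path: [18, 31]


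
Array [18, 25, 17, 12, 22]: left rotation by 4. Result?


Left rotate by 4: [22, 18, 25, 17, 12]


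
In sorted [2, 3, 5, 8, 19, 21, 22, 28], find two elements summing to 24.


Two pointers: lo=0, hi=7
Found pair: (2, 22) summing to 24


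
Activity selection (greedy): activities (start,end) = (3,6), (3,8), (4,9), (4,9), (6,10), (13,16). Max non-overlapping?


Greedy: pick earliest-ending, then skip overlaps.
Selected (3 activities): [(3, 6), (6, 10), (13, 16)]


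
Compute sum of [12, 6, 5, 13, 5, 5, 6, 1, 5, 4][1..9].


Prefix sums: [0, 12, 18, 23, 36, 41, 46, 52, 53, 58, 62]
Sum[1..9] = prefix[10] - prefix[1] = 62 - 12 = 50


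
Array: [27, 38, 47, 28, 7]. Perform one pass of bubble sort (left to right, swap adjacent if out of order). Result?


After one pass: [27, 38, 28, 7, 47]


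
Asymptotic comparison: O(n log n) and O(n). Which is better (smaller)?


linear grows slower than linearithmic
O(n) is asymptotically smaller; O(n log n) grows faster


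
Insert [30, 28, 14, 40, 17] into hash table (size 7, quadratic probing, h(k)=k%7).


Insertions: 30->slot 2; 28->slot 0; 14->slot 1; 40->slot 5; 17->slot 3
Table: [28, 14, 30, 17, None, 40, None]


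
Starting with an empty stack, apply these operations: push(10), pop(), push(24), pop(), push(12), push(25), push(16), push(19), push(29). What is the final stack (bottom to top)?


push(10) -> [10]
pop() returns 10 -> []
push(24) -> [24]
pop() returns 24 -> []
push(12) -> [12]
push(25) -> [12, 25]
push(16) -> [12, 25, 16]
push(19) -> [12, 25, 16, 19]
push(29) -> [12, 25, 16, 19, 29]
Final stack (bottom to top): [12, 25, 16, 19, 29]


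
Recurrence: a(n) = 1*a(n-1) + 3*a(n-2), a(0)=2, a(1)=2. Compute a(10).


Build bottom-up:
...a(8)=1016, a(9)=2318, a(10)=1*2318+3*1016=5366


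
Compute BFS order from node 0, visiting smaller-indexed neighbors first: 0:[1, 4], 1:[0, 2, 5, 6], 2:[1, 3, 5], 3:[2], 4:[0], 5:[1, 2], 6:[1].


BFS queue: start with [0]
Visit order: [0, 1, 4, 2, 5, 6, 3]


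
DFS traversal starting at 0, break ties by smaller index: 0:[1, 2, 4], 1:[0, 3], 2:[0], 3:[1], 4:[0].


DFS stack-based: start with [0]
Visit order: [0, 1, 3, 2, 4]


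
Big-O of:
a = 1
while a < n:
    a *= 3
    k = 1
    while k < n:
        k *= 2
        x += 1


Per nesting level: O(log n) * O(log n) = O((log n)^2)
Complexity: O((log n)^2)


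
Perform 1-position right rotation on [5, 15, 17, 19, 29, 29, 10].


Right rotate by 1: [10, 5, 15, 17, 19, 29, 29]


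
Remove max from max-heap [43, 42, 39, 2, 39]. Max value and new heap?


Max = 43
Replace root with last, heapify down
Resulting heap: [42, 39, 39, 2]


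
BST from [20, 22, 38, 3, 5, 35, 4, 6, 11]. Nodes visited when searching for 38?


BST root = 20
Search for 38: compare at each node
Path: [20, 22, 38]


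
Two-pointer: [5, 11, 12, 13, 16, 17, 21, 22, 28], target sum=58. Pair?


Two pointers: lo=0, hi=8
No pair sums to 58


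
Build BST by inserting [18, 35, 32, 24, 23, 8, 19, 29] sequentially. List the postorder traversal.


Root = 18; build tree by BST insertion.
Postorder traversal: [8, 19, 23, 29, 24, 32, 35, 18]


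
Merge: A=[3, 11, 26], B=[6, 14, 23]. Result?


Compare heads, take smaller each step.
Merged: [3, 6, 11, 14, 23, 26]


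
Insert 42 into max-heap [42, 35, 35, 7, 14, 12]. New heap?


Append 42: [42, 35, 35, 7, 14, 12, 42]
Bubble up: swap idx 6(42) with idx 2(35)
Result: [42, 35, 42, 7, 14, 12, 35]


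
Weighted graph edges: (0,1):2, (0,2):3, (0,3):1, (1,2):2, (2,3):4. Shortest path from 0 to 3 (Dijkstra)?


Dijkstra from 0:
Distances: {0: 0, 1: 2, 2: 3, 3: 1}
Shortest distance to 3 = 1, path = [0, 3]


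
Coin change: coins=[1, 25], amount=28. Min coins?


dp[0]=0; dp[i]=1+min(dp[i-c] for c in coins)
...dp[23]=23, dp[24]=24, dp[25]=1, dp[26]=2, dp[27]=3, dp[28]=4
Minimum coins for 28 = 4


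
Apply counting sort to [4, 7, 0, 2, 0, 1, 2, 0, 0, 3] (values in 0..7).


Count array: [4, 1, 2, 1, 1, 0, 0, 1]
Reconstruct: [0, 0, 0, 0, 1, 2, 2, 3, 4, 7]


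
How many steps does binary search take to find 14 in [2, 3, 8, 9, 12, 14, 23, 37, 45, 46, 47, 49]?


Search for 14:
[0,11] mid=5 arr[5]=14
Total: 1 comparisons


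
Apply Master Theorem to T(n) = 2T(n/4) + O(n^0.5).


a=2, b=4, c=0.5. log_4(2)=0.5 = c=0.5. Case 2: O(n^c log n) = O(sqrt(n) log n)
Complexity: O(sqrt(n) log n)


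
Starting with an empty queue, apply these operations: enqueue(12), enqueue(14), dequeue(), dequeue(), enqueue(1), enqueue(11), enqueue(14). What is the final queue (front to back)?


enqueue(12) -> [12]
enqueue(14) -> [12, 14]
dequeue() returns 12 -> [14]
dequeue() returns 14 -> []
enqueue(1) -> [1]
enqueue(11) -> [1, 11]
enqueue(14) -> [1, 11, 14]
Final queue (front to back): [1, 11, 14]


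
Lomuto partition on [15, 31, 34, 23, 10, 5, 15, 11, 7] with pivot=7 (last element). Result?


Elements <= 7 go left of pivot.
Result: [5, 7, 34, 23, 10, 15, 15, 11, 31], pivot at index 1


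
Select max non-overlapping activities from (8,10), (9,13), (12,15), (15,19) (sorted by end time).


Greedy: pick earliest-ending, then skip overlaps.
Selected (3 activities): [(8, 10), (12, 15), (15, 19)]


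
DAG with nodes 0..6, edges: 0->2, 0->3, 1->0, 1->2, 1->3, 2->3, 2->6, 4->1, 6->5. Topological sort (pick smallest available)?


Kahn's algorithm, process smallest node first
Order: [4, 1, 0, 2, 3, 6, 5]


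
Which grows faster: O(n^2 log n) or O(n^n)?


n^2 log n grows slower than n^n
O(n^2 log n) is asymptotically smaller; O(n^n) grows faster


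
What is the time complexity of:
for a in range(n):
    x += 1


Per nesting level: O(n) = O(n)
Complexity: O(n)


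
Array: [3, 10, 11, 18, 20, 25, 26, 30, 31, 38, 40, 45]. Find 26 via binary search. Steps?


Search for 26:
[0,11] mid=5 arr[5]=25
[6,11] mid=8 arr[8]=31
[6,7] mid=6 arr[6]=26
Total: 3 comparisons


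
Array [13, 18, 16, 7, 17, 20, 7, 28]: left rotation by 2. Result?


Left rotate by 2: [16, 7, 17, 20, 7, 28, 13, 18]


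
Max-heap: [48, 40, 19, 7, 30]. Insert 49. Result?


Append 49: [48, 40, 19, 7, 30, 49]
Bubble up: swap idx 5(49) with idx 2(19); swap idx 2(49) with idx 0(48)
Result: [49, 40, 48, 7, 30, 19]


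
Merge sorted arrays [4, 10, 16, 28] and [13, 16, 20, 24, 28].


Compare heads, take smaller each step.
Merged: [4, 10, 13, 16, 16, 20, 24, 28, 28]


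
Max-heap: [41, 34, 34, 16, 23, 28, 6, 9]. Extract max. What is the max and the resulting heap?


Max = 41
Replace root with last, heapify down
Resulting heap: [34, 23, 34, 16, 9, 28, 6]


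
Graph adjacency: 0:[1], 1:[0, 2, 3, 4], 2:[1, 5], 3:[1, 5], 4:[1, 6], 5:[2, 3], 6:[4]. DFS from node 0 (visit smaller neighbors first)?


DFS stack-based: start with [0]
Visit order: [0, 1, 2, 5, 3, 4, 6]


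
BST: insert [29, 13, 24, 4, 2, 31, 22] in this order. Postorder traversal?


Root = 29; build tree by BST insertion.
Postorder traversal: [2, 4, 22, 24, 13, 31, 29]


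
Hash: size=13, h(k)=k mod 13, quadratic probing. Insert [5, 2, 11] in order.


Insertions: 5->slot 5; 2->slot 2; 11->slot 11
Table: [None, None, 2, None, None, 5, None, None, None, None, None, 11, None]


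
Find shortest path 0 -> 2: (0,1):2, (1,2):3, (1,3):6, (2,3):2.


Dijkstra from 0:
Distances: {0: 0, 1: 2, 2: 5, 3: 7}
Shortest distance to 2 = 5, path = [0, 1, 2]


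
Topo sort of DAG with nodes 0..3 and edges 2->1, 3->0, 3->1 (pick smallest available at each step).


Kahn's algorithm, process smallest node first
Order: [2, 3, 0, 1]


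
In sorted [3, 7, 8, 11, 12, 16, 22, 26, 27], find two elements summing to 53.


Two pointers: lo=0, hi=8
Found pair: (26, 27) summing to 53


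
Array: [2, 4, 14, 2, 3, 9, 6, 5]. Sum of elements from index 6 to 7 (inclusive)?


Prefix sums: [0, 2, 6, 20, 22, 25, 34, 40, 45]
Sum[6..7] = prefix[8] - prefix[6] = 45 - 34 = 11


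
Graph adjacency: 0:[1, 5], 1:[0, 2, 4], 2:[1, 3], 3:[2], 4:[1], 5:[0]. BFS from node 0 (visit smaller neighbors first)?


BFS queue: start with [0]
Visit order: [0, 1, 5, 2, 4, 3]


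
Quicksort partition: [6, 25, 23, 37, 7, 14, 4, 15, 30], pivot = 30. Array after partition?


Elements <= 30 go left of pivot.
Result: [6, 25, 23, 7, 14, 4, 15, 30, 37], pivot at index 7


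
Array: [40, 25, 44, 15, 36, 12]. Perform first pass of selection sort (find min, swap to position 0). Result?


After one pass: [12, 25, 44, 15, 36, 40]


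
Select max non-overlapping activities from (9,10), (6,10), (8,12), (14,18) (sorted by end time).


Greedy: pick earliest-ending, then skip overlaps.
Selected (2 activities): [(9, 10), (14, 18)]


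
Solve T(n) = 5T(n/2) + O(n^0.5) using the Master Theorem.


a=5, b=2, c=0.5. log_2(5)=2.322 > c=0.5. Case 1: O(n^log_b(a)) = O(n^2.322)
Complexity: O(n^2.322)


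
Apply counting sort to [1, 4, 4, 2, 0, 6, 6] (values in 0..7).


Count array: [1, 1, 1, 0, 2, 0, 2, 0]
Reconstruct: [0, 1, 2, 4, 4, 6, 6]


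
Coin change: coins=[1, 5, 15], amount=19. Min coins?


dp[0]=0; dp[i]=1+min(dp[i-c] for c in coins)
...dp[14]=6, dp[15]=1, dp[16]=2, dp[17]=3, dp[18]=4, dp[19]=5
Minimum coins for 19 = 5


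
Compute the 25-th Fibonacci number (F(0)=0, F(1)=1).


F(n)=F(n-1)+F(n-2)
...F(23)=28657, F(24)=46368, F(25)=75025


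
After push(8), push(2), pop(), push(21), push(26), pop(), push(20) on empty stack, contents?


push(8) -> [8]
push(2) -> [8, 2]
pop() returns 2 -> [8]
push(21) -> [8, 21]
push(26) -> [8, 21, 26]
pop() returns 26 -> [8, 21]
push(20) -> [8, 21, 20]
Final stack (bottom to top): [8, 21, 20]


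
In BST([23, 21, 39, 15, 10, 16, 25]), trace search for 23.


BST root = 23
Search for 23: compare at each node
Path: [23]


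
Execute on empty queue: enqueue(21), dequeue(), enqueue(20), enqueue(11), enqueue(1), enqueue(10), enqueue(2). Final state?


enqueue(21) -> [21]
dequeue() returns 21 -> []
enqueue(20) -> [20]
enqueue(11) -> [20, 11]
enqueue(1) -> [20, 11, 1]
enqueue(10) -> [20, 11, 1, 10]
enqueue(2) -> [20, 11, 1, 10, 2]
Final queue (front to back): [20, 11, 1, 10, 2]


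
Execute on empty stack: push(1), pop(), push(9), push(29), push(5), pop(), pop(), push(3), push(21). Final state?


push(1) -> [1]
pop() returns 1 -> []
push(9) -> [9]
push(29) -> [9, 29]
push(5) -> [9, 29, 5]
pop() returns 5 -> [9, 29]
pop() returns 29 -> [9]
push(3) -> [9, 3]
push(21) -> [9, 3, 21]
Final stack (bottom to top): [9, 3, 21]


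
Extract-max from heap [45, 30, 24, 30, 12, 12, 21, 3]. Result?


Max = 45
Replace root with last, heapify down
Resulting heap: [30, 30, 24, 3, 12, 12, 21]


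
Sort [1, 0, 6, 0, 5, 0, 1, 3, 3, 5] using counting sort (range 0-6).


Count array: [3, 2, 0, 2, 0, 2, 1]
Reconstruct: [0, 0, 0, 1, 1, 3, 3, 5, 5, 6]


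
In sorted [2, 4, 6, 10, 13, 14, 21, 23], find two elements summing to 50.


Two pointers: lo=0, hi=7
No pair sums to 50


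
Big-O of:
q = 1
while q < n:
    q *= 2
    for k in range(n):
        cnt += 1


Per nesting level: O(log n) * O(n) = O(n log n)
Complexity: O(n log n)


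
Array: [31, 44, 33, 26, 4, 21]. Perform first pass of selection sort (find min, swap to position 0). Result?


After one pass: [4, 44, 33, 26, 31, 21]


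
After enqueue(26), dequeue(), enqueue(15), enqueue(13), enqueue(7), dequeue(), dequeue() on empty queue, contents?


enqueue(26) -> [26]
dequeue() returns 26 -> []
enqueue(15) -> [15]
enqueue(13) -> [15, 13]
enqueue(7) -> [15, 13, 7]
dequeue() returns 15 -> [13, 7]
dequeue() returns 13 -> [7]
Final queue (front to back): [7]


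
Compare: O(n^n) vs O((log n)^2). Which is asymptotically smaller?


polylogarithmic grows slower than n^n
O((log n)^2) is asymptotically smaller; O(n^n) grows faster


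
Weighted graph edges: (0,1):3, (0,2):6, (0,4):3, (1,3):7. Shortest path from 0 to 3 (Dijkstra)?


Dijkstra from 0:
Distances: {0: 0, 1: 3, 2: 6, 3: 10, 4: 3}
Shortest distance to 3 = 10, path = [0, 1, 3]


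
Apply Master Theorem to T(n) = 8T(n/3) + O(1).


a=8, b=3, c=0. log_3(8)=1.893 > c=0. Case 1: O(n^log_b(a)) = O(n^1.893)
Complexity: O(n^1.893)


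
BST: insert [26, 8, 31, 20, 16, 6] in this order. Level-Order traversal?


Root = 26; build tree by BST insertion.
Level-Order traversal: [26, 8, 31, 6, 20, 16]


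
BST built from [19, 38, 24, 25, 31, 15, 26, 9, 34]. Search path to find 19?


BST root = 19
Search for 19: compare at each node
Path: [19]


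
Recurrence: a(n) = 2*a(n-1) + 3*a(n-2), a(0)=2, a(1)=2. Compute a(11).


Build bottom-up:
...a(9)=19682, a(10)=59050, a(11)=2*59050+3*19682=177146


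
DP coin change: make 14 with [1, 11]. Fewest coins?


dp[0]=0; dp[i]=1+min(dp[i-c] for c in coins)
...dp[9]=9, dp[10]=10, dp[11]=1, dp[12]=2, dp[13]=3, dp[14]=4
Minimum coins for 14 = 4


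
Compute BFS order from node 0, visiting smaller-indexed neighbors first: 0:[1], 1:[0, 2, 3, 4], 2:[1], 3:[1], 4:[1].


BFS queue: start with [0]
Visit order: [0, 1, 2, 3, 4]


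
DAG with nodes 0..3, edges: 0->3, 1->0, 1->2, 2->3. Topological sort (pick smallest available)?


Kahn's algorithm, process smallest node first
Order: [1, 0, 2, 3]


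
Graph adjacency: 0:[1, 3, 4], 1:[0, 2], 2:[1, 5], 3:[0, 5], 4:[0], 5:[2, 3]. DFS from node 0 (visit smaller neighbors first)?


DFS stack-based: start with [0]
Visit order: [0, 1, 2, 5, 3, 4]


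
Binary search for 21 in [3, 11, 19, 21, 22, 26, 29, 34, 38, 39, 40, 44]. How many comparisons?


Search for 21:
[0,11] mid=5 arr[5]=26
[0,4] mid=2 arr[2]=19
[3,4] mid=3 arr[3]=21
Total: 3 comparisons


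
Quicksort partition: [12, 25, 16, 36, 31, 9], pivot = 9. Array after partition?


Elements <= 9 go left of pivot.
Result: [9, 25, 16, 36, 31, 12], pivot at index 0


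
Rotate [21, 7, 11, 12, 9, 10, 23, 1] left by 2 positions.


Left rotate by 2: [11, 12, 9, 10, 23, 1, 21, 7]


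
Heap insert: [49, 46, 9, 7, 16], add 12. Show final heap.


Append 12: [49, 46, 9, 7, 16, 12]
Bubble up: swap idx 5(12) with idx 2(9)
Result: [49, 46, 12, 7, 16, 9]


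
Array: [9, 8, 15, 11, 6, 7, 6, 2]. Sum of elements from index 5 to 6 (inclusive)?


Prefix sums: [0, 9, 17, 32, 43, 49, 56, 62, 64]
Sum[5..6] = prefix[7] - prefix[5] = 62 - 49 = 13


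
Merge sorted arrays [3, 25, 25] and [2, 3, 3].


Compare heads, take smaller each step.
Merged: [2, 3, 3, 3, 25, 25]


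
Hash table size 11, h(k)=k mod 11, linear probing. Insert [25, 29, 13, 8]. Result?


Insertions: 25->slot 3; 29->slot 7; 13->slot 2; 8->slot 8
Table: [None, None, 13, 25, None, None, None, 29, 8, None, None]


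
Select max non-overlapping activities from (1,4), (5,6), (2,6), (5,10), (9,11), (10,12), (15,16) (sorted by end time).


Greedy: pick earliest-ending, then skip overlaps.
Selected (4 activities): [(1, 4), (5, 6), (9, 11), (15, 16)]


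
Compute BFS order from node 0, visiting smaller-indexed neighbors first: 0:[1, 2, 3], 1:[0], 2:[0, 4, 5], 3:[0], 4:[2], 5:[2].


BFS queue: start with [0]
Visit order: [0, 1, 2, 3, 4, 5]


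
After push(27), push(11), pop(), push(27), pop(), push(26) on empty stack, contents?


push(27) -> [27]
push(11) -> [27, 11]
pop() returns 11 -> [27]
push(27) -> [27, 27]
pop() returns 27 -> [27]
push(26) -> [27, 26]
Final stack (bottom to top): [27, 26]


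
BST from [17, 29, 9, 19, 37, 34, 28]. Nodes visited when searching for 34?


BST root = 17
Search for 34: compare at each node
Path: [17, 29, 37, 34]


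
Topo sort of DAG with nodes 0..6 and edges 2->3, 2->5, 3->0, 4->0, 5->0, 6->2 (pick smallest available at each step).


Kahn's algorithm, process smallest node first
Order: [1, 4, 6, 2, 3, 5, 0]


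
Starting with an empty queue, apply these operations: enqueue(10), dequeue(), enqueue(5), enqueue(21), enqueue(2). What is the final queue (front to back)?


enqueue(10) -> [10]
dequeue() returns 10 -> []
enqueue(5) -> [5]
enqueue(21) -> [5, 21]
enqueue(2) -> [5, 21, 2]
Final queue (front to back): [5, 21, 2]


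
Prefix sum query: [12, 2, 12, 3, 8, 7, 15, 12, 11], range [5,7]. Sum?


Prefix sums: [0, 12, 14, 26, 29, 37, 44, 59, 71, 82]
Sum[5..7] = prefix[8] - prefix[5] = 71 - 37 = 34


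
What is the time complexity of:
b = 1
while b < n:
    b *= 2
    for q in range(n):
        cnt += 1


Per nesting level: O(log n) * O(n) = O(n log n)
Complexity: O(n log n)


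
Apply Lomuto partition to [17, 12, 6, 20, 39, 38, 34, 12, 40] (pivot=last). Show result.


Elements <= 40 go left of pivot.
Result: [17, 12, 6, 20, 39, 38, 34, 12, 40], pivot at index 8


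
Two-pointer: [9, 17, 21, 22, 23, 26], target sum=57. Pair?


Two pointers: lo=0, hi=5
No pair sums to 57


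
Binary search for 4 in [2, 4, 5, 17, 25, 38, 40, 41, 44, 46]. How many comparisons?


Search for 4:
[0,9] mid=4 arr[4]=25
[0,3] mid=1 arr[1]=4
Total: 2 comparisons


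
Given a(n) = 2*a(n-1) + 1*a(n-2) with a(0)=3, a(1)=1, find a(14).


Build bottom-up:
...a(12)=31083, a(13)=75041, a(14)=2*75041+1*31083=181165


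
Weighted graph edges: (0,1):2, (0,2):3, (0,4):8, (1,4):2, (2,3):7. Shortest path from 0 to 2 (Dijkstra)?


Dijkstra from 0:
Distances: {0: 0, 1: 2, 2: 3, 3: 10, 4: 4}
Shortest distance to 2 = 3, path = [0, 2]


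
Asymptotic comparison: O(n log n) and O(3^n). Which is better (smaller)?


linearithmic grows slower than exponential (base 3)
O(n log n) is asymptotically smaller; O(3^n) grows faster


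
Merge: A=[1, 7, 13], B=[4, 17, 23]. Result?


Compare heads, take smaller each step.
Merged: [1, 4, 7, 13, 17, 23]


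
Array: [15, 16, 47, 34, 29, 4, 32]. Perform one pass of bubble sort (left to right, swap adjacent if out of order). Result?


After one pass: [15, 16, 34, 29, 4, 32, 47]


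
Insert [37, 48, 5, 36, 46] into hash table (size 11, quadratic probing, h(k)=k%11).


Insertions: 37->slot 4; 48->slot 5; 5->slot 6; 36->slot 3; 46->slot 2
Table: [None, None, 46, 36, 37, 48, 5, None, None, None, None]


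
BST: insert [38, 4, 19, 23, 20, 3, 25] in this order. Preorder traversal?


Root = 38; build tree by BST insertion.
Preorder traversal: [38, 4, 3, 19, 23, 20, 25]


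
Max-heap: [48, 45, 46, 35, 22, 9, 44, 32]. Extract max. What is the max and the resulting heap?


Max = 48
Replace root with last, heapify down
Resulting heap: [46, 45, 44, 35, 22, 9, 32]


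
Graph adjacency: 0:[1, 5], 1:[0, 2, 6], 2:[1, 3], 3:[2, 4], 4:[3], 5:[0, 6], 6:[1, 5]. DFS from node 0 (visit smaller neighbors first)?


DFS stack-based: start with [0]
Visit order: [0, 1, 2, 3, 4, 6, 5]


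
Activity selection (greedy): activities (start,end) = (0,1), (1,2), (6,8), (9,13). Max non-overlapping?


Greedy: pick earliest-ending, then skip overlaps.
Selected (4 activities): [(0, 1), (1, 2), (6, 8), (9, 13)]


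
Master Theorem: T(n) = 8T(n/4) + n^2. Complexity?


a=8, b=4, c=2. log_4(8)=1.5 < c=2. Case 3: O(n^c) = O(n^2)
Complexity: O(n^2)


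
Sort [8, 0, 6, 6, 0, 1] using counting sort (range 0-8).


Count array: [2, 1, 0, 0, 0, 0, 2, 0, 1]
Reconstruct: [0, 0, 1, 6, 6, 8]


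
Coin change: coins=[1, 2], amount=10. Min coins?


dp[0]=0; dp[i]=1+min(dp[i-c] for c in coins)
...dp[5]=3, dp[6]=3, dp[7]=4, dp[8]=4, dp[9]=5, dp[10]=5
Minimum coins for 10 = 5


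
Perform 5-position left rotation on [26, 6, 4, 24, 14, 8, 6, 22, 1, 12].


Left rotate by 5: [8, 6, 22, 1, 12, 26, 6, 4, 24, 14]


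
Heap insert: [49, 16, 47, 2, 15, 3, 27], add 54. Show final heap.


Append 54: [49, 16, 47, 2, 15, 3, 27, 54]
Bubble up: swap idx 7(54) with idx 3(2); swap idx 3(54) with idx 1(16); swap idx 1(54) with idx 0(49)
Result: [54, 49, 47, 16, 15, 3, 27, 2]


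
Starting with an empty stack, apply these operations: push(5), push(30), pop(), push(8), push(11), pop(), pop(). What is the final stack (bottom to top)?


push(5) -> [5]
push(30) -> [5, 30]
pop() returns 30 -> [5]
push(8) -> [5, 8]
push(11) -> [5, 8, 11]
pop() returns 11 -> [5, 8]
pop() returns 8 -> [5]
Final stack (bottom to top): [5]


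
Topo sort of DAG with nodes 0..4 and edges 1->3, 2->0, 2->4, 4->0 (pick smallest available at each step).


Kahn's algorithm, process smallest node first
Order: [1, 2, 3, 4, 0]


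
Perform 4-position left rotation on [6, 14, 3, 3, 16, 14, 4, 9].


Left rotate by 4: [16, 14, 4, 9, 6, 14, 3, 3]


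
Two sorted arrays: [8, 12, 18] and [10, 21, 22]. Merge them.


Compare heads, take smaller each step.
Merged: [8, 10, 12, 18, 21, 22]


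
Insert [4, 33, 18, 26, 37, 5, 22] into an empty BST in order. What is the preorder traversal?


Root = 4; build tree by BST insertion.
Preorder traversal: [4, 33, 18, 5, 26, 22, 37]


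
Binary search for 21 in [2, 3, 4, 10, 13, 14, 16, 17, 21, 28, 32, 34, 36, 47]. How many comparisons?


Search for 21:
[0,13] mid=6 arr[6]=16
[7,13] mid=10 arr[10]=32
[7,9] mid=8 arr[8]=21
Total: 3 comparisons


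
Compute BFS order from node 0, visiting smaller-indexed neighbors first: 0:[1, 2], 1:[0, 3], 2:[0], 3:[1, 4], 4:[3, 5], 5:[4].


BFS queue: start with [0]
Visit order: [0, 1, 2, 3, 4, 5]


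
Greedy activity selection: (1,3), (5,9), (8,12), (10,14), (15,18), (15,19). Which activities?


Greedy: pick earliest-ending, then skip overlaps.
Selected (4 activities): [(1, 3), (5, 9), (10, 14), (15, 18)]


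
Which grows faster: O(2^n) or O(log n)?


logarithmic grows slower than exponential
O(log n) is asymptotically smaller; O(2^n) grows faster


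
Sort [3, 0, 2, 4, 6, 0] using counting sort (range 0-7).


Count array: [2, 0, 1, 1, 1, 0, 1, 0]
Reconstruct: [0, 0, 2, 3, 4, 6]


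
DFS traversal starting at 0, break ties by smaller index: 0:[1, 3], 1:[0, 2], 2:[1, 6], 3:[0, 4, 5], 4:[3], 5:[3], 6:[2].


DFS stack-based: start with [0]
Visit order: [0, 1, 2, 6, 3, 4, 5]


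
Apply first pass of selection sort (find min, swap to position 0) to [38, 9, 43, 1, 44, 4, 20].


After one pass: [1, 9, 43, 38, 44, 4, 20]
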